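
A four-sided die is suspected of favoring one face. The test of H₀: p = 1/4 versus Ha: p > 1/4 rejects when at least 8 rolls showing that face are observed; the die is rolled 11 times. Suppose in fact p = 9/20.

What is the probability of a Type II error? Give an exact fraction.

4807868226029/5120000000000

Under the alternative p = 9/20, K ~ Binomial(11, 9/20); β is the probability the test does not reject, P(K < 8).
Summing C(11,j)·(9/20)^j·(11/20)^{11-j} for j = 0..7 gives 4807868226029/5120000000000.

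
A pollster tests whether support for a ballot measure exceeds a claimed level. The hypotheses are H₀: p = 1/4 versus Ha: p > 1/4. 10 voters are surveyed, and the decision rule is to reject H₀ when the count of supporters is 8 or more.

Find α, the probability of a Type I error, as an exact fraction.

109/262144

The Type I error probability is α = P(Y ≥ 8) computed under H₀, where Y ~ Binomial(10, 1/4).
P(Y ≥ 8) = Σ_{j=8}^{10} C(10,j)·(1/4)^j·(3/4)^{10-j} = 109/262144.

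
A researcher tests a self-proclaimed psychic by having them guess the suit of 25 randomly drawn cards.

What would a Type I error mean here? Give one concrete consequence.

A Type I error would mean concluding that the subject performs better than chance when in fact the subject is guessing at random (p = 1/4). Consequence: a lucky guesser is credited with psychic ability.

With the conventional null hypothesis that the subject is guessing at random (p = 1/4):
A Type I error is rejecting H₀ when H₀ is true.
Here that means concluding the subject has some ability beyond chance when actually the subject is guessing at random (p = 1/4).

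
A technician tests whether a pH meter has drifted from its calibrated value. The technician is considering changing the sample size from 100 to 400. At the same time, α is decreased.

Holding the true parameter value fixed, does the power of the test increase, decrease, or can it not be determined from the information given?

The first change alone would make β decrease; the second alone would make β increase. Which effect dominates depends on the magnitudes, which are not given.
Since power = 1 − β, the effect on power is likewise indeterminate.

Cannot be determined from the information given.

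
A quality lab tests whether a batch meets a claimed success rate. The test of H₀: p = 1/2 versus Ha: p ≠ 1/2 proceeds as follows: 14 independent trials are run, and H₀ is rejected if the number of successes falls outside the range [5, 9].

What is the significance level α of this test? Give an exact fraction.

1471/8192

The significance level is the null-hypothesis probability of the rejection region {≤4} ∪ {≥10}.
The two tails are symmetric, so α = 2·(1 + 14 + 91 + 364 + 1001)/2^14 = 2942/16384 = 1471/8192.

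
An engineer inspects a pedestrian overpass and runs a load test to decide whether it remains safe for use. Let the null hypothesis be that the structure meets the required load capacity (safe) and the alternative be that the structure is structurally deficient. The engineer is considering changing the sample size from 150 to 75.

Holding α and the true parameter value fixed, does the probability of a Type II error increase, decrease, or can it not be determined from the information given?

A smaller sample increases the standard error, so the sampling distributions under H₀ and Ha overlap more.

It increases.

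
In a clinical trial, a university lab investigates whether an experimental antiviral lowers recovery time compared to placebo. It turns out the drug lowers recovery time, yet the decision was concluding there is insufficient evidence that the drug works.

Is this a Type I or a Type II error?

The null hypothesis here is that the drug has no effect on recovery time.
'Concluding there is insufficient evidence that the drug works' corresponds to failing to reject H₀.
H₀ was not rejected but H₀ is false — a Type II error (false negative).

Type II error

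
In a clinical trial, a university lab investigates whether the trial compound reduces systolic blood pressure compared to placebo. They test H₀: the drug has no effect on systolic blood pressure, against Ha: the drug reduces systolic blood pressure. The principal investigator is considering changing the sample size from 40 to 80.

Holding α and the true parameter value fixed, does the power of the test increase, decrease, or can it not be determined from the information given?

It increases.

More data shrinks sampling variability; the test statistic under Ha concentrates further from the null value, making rejection more likely.
Since power = 1 − β and β decreases, power increases.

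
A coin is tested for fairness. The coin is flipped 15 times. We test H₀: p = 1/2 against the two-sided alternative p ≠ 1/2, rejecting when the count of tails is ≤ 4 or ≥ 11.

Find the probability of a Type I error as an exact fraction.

Under H₀, X ~ Binomial(15, 1/2); α is the probability of landing in either tail, P(X ≤ 4) + P(X ≥ 11).
By symmetry, α = 2·P(X ≤ 4) = 2·(1 + 15 + 105 + 455 + 1365)/32768 = 3882/32768 = 1941/16384.

1941/16384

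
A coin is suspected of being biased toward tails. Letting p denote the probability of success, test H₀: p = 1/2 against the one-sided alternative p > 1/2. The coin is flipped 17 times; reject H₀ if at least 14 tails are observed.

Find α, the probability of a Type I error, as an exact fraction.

417/65536

α = P(reject H₀ | H₀ true) = P(K ≥ 14 | p = 1/2), with K ~ Binomial(17, 1/2).
That's C(17,14) + C(17,15) + C(17,16) + C(17,17) over 2^17, i.e. (680 + 136 + 17 + 1)/131072 = 834/131072 = 417/65536.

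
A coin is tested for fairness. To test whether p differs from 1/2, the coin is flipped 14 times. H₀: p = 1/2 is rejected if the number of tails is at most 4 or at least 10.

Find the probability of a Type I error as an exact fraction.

α = P(K ≤ 4 or K ≥ 10 | p = 1/2), K ~ Binomial(14, 1/2).
The two tails are symmetric, so α = 2·(1 + 14 + 91 + 364 + 1001)/2^14 = 2942/16384 = 1471/8192.

1471/8192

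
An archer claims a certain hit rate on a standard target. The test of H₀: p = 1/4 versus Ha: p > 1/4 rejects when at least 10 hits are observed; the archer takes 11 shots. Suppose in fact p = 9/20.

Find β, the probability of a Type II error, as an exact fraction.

β = P(fail to reject H₀ | Ha true) = P(Y ≤ 9 | p = 9/20), Y ~ Binomial(11, 9/20).
Adding the binomial probabilities P(Y=0)+…+P(Y=9) at p = 9/20 gives 20434671802787/20480000000000.

20434671802787/20480000000000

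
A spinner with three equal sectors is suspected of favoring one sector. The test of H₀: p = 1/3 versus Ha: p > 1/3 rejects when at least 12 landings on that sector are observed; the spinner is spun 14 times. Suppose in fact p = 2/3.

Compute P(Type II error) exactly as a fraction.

1426387/1594323

A Type II error is failing to reject when Ha holds: with p = 2/3, β = P(S ≤ 11).
Adding the binomial probabilities P(S=0)+…+P(S=11) at p = 2/3 gives 1426387/1594323.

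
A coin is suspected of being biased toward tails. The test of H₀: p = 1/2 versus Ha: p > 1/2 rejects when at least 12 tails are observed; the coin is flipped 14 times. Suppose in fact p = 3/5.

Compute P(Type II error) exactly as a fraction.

5860647088/6103515625

A Type II error is failing to reject when Ha holds: with p = 3/5, β = P(X ≤ 11).
Adding the binomial probabilities P(X=0)+…+P(X=11) at p = 3/5 gives 5860647088/6103515625.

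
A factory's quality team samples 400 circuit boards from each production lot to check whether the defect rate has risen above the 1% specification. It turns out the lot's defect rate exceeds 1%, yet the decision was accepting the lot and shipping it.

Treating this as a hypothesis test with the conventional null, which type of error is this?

Type II error

The null hypothesis here is that the lot's defect rate is 1% (within specification).
'Accepting the lot and shipping it' corresponds to failing to reject H₀.
H₀ was not rejected but H₀ is false — a Type II error (false negative).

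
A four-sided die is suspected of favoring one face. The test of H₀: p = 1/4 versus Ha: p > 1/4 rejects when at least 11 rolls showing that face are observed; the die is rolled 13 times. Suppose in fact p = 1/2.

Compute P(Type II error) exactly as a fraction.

2025/2048

Under the alternative p = 1/2, X ~ Binomial(13, 1/2); β is the probability the test does not reject, P(X < 11).
Adding the binomial probabilities P(X=0)+…+P(X=10) at p = 1/2 gives 2025/2048.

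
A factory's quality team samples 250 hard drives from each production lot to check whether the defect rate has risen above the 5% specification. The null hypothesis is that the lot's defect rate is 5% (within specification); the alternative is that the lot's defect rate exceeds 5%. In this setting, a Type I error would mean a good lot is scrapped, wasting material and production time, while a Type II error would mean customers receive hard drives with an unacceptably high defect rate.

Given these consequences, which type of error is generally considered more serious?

Type II error

The Type II consequence (customers receive hard drives with an unacceptably high defect rate) is more severe than the Type I consequence (a good lot is scrapped, wasting material and production time).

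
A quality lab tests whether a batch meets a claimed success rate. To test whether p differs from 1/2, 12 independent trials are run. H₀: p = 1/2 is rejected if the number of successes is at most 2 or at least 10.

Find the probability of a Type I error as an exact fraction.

79/2048

α = P(S ≤ 2 or S ≥ 10 | p = 1/2), S ~ Binomial(12, 1/2).
The two tails are symmetric, so α = 2·(1 + 12 + 66)/2^12 = 158/4096 = 79/2048.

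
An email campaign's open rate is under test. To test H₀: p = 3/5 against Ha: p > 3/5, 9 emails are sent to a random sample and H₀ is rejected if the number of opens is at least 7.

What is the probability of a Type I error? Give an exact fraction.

452709/1953125

Under H₀, Y ~ Binomial(9, 3/5), and α = P(Y ≥ 7).
Adding the binomial terms for j = 7 through 9 with p = 3/5 yields 452709/1953125.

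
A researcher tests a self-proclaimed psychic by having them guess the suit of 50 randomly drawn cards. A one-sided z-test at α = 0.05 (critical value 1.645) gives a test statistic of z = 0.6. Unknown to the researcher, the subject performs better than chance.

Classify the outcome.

The conventional null hypothesis is that the subject is guessing at random (p = 1/4).
Since z = 0.6 ≤ z* = 1.645, H₀ is not rejected.
H₀ is false (actually the subject performs better than chance).
Failing to reject a false H₀ is a Type II error.

Type II error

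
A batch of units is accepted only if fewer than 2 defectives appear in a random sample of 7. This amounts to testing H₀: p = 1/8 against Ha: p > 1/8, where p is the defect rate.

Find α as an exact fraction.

225033/1048576

α = P(reject H₀ | H₀ true) = P(X ≥ 2 | p = 1/8), X ~ Binomial(7, 1/8).
Computing the lower-tail complement: 1 − 823543/1048576 = 225033/1048576.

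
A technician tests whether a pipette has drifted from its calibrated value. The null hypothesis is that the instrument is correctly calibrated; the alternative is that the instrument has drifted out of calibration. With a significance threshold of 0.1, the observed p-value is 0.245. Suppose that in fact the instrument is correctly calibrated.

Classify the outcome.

Since p = 0.245 ≥ α = 0.1, H₀ is not rejected.
H₀ is true (actually the instrument is correctly calibrated).
The decision matches the true state — no error.

No error (correct decision).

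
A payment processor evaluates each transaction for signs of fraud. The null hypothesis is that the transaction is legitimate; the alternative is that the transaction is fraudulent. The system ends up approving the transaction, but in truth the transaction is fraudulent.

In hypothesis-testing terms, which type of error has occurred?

Type II error

'Approving the transaction' corresponds to failing to reject H₀.
H₀ was not rejected but H₀ is false — a Type II error (false negative).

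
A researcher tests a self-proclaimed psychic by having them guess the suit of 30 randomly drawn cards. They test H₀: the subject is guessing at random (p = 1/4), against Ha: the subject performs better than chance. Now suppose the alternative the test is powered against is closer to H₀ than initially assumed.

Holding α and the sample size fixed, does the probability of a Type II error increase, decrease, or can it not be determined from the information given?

It increases.

When the true parameter is near the null value, the test has a harder time distinguishing Ha from H₀.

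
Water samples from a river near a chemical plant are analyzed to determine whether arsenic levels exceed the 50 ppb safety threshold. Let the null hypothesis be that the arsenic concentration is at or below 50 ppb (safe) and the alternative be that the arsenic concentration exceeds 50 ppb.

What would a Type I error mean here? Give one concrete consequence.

A Type I error is rejecting H₀ when H₀ is true.
Here that means declaring the site contaminated and ordering remediation when actually the arsenic concentration is at or below 50 ppb (safe).

A Type I error would mean concluding that the arsenic concentration exceeds 50 ppb when in fact the arsenic concentration is at or below 50 ppb (safe). Consequence: a clean site is subjected to costly and unnecessary remediation.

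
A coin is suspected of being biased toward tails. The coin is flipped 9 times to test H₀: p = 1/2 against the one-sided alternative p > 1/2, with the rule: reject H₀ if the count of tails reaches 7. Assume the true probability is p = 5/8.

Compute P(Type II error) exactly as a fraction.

24101307/33554432

A Type II error is failing to reject when Ha holds: with p = 5/8, β = P(X ≤ 6).
Summing C(9,j)·(5/8)^j·(3/8)^{9-j} for j = 0..6 gives 24101307/33554432.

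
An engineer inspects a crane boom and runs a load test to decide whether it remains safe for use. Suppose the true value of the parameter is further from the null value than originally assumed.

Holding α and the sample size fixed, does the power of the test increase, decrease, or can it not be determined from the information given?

It increases.

The further the true parameter sits from the null value, the more of the Ha sampling distribution falls in the rejection region.
Since power = 1 − β and β decreases, power increases.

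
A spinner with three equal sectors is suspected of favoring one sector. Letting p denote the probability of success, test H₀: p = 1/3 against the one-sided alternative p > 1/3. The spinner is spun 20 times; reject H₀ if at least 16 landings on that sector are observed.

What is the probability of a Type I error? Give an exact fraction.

Under H₀, K ~ Binomial(20, 1/3), and α = P(K ≥ 16).
P(K ≥ 16) = Σ_{j=16}^{20} C(20,j)·(1/3)^j·(2/3)^{20-j} = 29147/1162261467.

29147/1162261467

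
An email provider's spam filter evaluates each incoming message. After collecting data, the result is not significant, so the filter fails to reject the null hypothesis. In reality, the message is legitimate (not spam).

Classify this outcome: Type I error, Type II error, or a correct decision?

No error (correct decision).

The conventional null hypothesis here is that the message is legitimate (not spam).
The test retained a true H₀ — the decision matches the true state.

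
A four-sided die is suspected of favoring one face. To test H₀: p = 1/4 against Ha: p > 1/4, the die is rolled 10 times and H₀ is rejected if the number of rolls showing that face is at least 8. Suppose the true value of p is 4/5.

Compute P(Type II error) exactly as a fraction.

3146489/9765625

Under the alternative p = 4/5, K ~ Binomial(10, 4/5); β is the probability the test does not reject, P(K < 8).
Adding the binomial probabilities P(K=0)+…+P(K=7) at p = 4/5 gives 3146489/9765625.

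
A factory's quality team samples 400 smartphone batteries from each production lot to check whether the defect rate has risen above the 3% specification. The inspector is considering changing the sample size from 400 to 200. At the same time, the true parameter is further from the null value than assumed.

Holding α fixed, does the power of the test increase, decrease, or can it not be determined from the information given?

Cannot be determined from the information given.

The first change alone would make β increase; the second alone would make β decrease. Which effect dominates depends on the magnitudes, which are not given.
Since power = 1 − β, the effect on power is likewise indeterminate.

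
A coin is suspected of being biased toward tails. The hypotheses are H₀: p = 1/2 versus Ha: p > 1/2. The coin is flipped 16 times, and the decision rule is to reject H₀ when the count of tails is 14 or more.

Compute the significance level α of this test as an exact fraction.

α = P(reject H₀ | H₀ true) = P(S ≥ 14 | p = 1/2), with S ~ Binomial(16, 1/2).
That's C(16,14) + C(16,15) + C(16,16) over 2^16, i.e. (120 + 16 + 1)/65536 = 137/65536.

137/65536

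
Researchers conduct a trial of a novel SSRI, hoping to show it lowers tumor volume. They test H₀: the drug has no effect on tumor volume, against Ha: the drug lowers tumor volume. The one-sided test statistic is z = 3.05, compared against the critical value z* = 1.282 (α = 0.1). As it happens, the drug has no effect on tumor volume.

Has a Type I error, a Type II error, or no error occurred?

Type I error

Since z = 3.05 > z* = 1.282, H₀ is rejected.
H₀ is true (actually the drug has no effect on tumor volume).
Rejecting a true H₀ is a Type I error.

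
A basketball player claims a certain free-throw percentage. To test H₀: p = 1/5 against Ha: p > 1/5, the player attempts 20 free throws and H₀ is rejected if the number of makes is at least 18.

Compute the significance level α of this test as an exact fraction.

3121/95367431640625

Under H₀, Y ~ Binomial(20, 1/5), and α = P(Y ≥ 18).
P(Y ≥ 18) = Σ_{j=18}^{20} C(20,j)·(1/5)^j·(4/5)^{20-j} = 3121/95367431640625.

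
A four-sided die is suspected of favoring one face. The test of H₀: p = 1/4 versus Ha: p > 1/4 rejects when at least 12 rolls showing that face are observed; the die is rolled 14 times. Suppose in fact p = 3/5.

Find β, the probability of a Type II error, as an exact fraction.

5860647088/6103515625

Under the alternative p = 3/5, X ~ Binomial(14, 3/5); β is the probability the test does not reject, P(X < 12).
Adding the binomial probabilities P(X=0)+…+P(X=11) at p = 3/5 gives 5860647088/6103515625.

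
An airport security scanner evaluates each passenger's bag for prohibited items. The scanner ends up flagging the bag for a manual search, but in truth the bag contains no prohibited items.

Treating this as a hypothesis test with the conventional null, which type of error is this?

The null hypothesis here is that the bag contains no prohibited items.
'Flagging the bag for a manual search' corresponds to rejecting H₀.
H₀ was rejected but H₀ is true — a Type I error (false positive).

Type I error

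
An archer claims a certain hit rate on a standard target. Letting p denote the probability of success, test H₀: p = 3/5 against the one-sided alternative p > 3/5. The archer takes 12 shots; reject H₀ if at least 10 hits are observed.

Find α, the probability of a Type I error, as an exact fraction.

4074381/48828125

Under H₀, X ~ Binomial(12, 3/5), and α = P(X ≥ 10).
Adding the binomial terms for j = 10 through 12 with p = 3/5 yields 4074381/48828125.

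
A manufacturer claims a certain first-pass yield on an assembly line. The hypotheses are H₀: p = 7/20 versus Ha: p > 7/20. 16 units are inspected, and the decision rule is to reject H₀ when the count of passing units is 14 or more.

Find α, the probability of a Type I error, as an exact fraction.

2955017928403093/131072000000000000000

The Type I error probability is α = P(X ≥ 14) computed under H₀, where X ~ Binomial(16, 7/20).
P(X ≥ 14) = Σ_{j=14}^{16} C(16,j)·(7/20)^j·(13/20)^{16-j} = 2955017928403093/131072000000000000000.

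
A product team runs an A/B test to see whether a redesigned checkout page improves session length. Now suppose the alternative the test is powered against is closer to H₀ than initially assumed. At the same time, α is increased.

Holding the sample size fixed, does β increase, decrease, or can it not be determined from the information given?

The first change alone would make β increase; the second alone would make β decrease. Which effect dominates depends on the magnitudes, which are not given.

Cannot be determined from the information given.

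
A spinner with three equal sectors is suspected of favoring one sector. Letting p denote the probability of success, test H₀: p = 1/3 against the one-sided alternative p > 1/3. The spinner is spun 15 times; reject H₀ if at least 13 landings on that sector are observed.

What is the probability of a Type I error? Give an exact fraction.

Under H₀, X ~ Binomial(15, 1/3), and α = P(X ≥ 13).
Summing C(15,j)(1/3)^j(2/3)^{15−j} for j = 13,…,15 gives 451/14348907.

451/14348907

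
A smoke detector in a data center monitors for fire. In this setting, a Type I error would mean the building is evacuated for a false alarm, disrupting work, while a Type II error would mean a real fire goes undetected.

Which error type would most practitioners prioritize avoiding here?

The Type II consequence (a real fire goes undetected) is more severe than the Type I consequence (the building is evacuated for a false alarm, disrupting work).

Type II error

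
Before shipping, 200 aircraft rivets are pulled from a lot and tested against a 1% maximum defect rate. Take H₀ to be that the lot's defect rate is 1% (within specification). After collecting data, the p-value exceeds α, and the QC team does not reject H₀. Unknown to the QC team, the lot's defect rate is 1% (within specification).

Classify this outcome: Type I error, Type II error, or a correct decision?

Neither — the decision is correct.

The test retained a true H₀ — the decision matches the true state.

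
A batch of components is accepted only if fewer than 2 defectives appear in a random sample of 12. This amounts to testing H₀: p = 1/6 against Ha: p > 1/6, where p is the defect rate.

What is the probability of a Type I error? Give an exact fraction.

The significance level is the probability, assuming p = 1/6, of seeing 2 or more defectives in 12 draws.
α = 1 − P(Y ≤ 1) = 1 − 830078125/2176782336 = 1346704211/2176782336.

1346704211/2176782336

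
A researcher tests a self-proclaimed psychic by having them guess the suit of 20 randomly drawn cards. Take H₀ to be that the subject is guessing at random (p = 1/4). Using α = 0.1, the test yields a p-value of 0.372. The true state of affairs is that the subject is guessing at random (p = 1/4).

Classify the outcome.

Since p = 0.372 ≥ α = 0.1, H₀ is not rejected.
H₀ is true (actually the subject is guessing at random (p = 1/4)).
The decision matches the true state — no error.

No error (correct decision).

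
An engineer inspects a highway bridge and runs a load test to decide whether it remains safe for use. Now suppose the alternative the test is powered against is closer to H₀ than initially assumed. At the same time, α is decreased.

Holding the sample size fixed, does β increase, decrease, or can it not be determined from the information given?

It increases.

A smaller departure from H₀ means the test statistic under Ha is distributed closer to where it would be under H₀; rejection becomes less likely. Tightening α shrinks the rejection region. When Ha holds, fewer sample outcomes clear the stricter threshold, so more fall in the acceptance region. Both changes push β in the same direction.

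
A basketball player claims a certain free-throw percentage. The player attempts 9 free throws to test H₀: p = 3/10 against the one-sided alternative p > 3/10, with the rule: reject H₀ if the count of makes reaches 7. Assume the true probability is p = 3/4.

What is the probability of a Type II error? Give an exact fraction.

A Type II error is failing to reject when Ha holds: with p = 3/4, β = P(K ≤ 6).
Adding the binomial probabilities P(K=0)+…+P(K=6) at p = 3/4 gives 13085/32768.

13085/32768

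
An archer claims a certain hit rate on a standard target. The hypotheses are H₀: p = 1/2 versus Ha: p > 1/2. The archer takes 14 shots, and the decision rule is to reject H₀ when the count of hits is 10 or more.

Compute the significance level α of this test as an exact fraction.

Under H₀, K ~ Binomial(14, 1/2), and α = P(K ≥ 10).
P(K ≥ 10) = [C(14,10) + C(14,11) + C(14,12) + C(14,13) + C(14,14)] / 2^14 = (1001 + 364 + 91 + 14 + 1) / 16384 = 1471/16384.

1471/16384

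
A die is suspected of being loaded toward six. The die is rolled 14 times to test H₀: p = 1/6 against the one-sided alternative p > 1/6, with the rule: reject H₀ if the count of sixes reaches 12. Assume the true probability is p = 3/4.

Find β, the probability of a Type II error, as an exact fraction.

β = P(fail to reject H₀ | Ha true) = P(S ≤ 11 | p = 3/4), S ~ Binomial(14, 3/4).
Summing C(14,j)·(3/4)^j·(1/4)^{14-j} for j = 0..11 gives 96485417/134217728.

96485417/134217728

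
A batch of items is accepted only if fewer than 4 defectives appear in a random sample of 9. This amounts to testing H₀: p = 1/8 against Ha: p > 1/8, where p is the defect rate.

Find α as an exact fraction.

Under H₀, K ~ Binomial(9, 1/8); the Type I error rate is P(K ≥ 4).
Via the complement, α = 1 − Σ_{j=0}^{3} C(9,j)(1/8)^j(7/8)^{9-j} = 76589/4194304.

76589/4194304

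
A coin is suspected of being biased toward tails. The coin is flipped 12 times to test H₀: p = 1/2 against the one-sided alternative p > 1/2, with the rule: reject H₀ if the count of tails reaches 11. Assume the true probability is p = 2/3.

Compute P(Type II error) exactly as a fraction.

502769/531441

Under the alternative p = 2/3, K ~ Binomial(12, 2/3); β is the probability the test does not reject, P(K < 11).
Summing C(12,j)·(2/3)^j·(1/3)^{12-j} for j = 0..10 gives 502769/531441.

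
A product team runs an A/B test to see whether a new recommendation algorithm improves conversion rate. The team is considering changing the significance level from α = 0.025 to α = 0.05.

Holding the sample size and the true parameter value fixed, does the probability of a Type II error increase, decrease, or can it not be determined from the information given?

A larger α widens the rejection region, so when the alternative is true more outcomes lead to rejection — failing to reject becomes less likely.

It decreases.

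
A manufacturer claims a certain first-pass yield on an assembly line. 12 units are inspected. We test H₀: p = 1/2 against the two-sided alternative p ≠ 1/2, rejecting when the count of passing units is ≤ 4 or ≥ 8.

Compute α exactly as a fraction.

397/1024

Under H₀, X ~ Binomial(12, 1/2); α is the probability of landing in either tail, P(X ≤ 4) + P(X ≥ 8).
By symmetry, α = 2·P(X ≤ 4) = 2·(1 + 12 + 66 + 220 + 495)/4096 = 1588/4096 = 397/1024.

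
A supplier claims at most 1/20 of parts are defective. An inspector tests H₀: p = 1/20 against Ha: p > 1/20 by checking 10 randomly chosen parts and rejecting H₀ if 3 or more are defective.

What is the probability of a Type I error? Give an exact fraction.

Under H₀, Y ~ Binomial(10, 1/20); the Type I error rate is P(Y ≥ 3).
α = 1 − P(Y ≤ 2) = 1 − 2530550893109/2560000000000 = 29449106891/2560000000000.

29449106891/2560000000000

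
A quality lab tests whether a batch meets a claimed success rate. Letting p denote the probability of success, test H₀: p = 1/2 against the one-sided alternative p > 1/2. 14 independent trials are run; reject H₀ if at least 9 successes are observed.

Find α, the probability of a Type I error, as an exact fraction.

3473/16384

The Type I error probability is α = P(Y ≥ 9) computed under H₀, where Y ~ Binomial(14, 1/2).
That's C(14,9) + C(14,10) + C(14,11) + C(14,12) + C(14,13) + C(14,14) over 2^14, i.e. (2002 + 1001 + 364 + 91 + 14 + 1)/16384 = 3473/16384.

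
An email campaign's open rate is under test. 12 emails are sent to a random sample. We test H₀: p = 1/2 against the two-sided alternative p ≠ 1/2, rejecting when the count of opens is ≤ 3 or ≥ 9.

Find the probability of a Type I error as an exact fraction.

299/2048

Under H₀, S ~ Binomial(12, 1/2); α is the probability of landing in either tail, P(S ≤ 3) + P(S ≥ 9).
By symmetry, α = 2·P(S ≤ 3) = 2·(1 + 12 + 66 + 220)/4096 = 598/4096 = 299/2048.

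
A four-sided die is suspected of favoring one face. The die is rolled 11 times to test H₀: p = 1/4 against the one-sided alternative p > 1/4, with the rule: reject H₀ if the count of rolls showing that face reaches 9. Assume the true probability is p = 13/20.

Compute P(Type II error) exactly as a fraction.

A Type II error is failing to reject when Ha holds: with p = 13/20, β = P(S ≤ 8).
Equivalently, β = 1 − P(S ≥ 9) = 32762721984671/40960000000000.

32762721984671/40960000000000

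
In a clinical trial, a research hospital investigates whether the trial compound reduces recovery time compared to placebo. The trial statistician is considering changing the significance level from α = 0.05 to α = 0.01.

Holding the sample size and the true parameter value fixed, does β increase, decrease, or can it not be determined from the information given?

Tightening α shrinks the rejection region. When Ha holds, fewer sample outcomes clear the stricter threshold, so more fall in the acceptance region.

It increases.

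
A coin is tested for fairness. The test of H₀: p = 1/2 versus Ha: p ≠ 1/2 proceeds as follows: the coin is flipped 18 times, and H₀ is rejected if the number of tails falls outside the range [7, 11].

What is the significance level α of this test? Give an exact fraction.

7795/32768

The significance level is the null-hypothesis probability of the rejection region {≤6} ∪ {≥12}.
Each tail has probability (1 + 18 + 153 + 816 + 3060 + 8568 + 18564)/262144; doubling gives α = 62360/262144 = 7795/32768.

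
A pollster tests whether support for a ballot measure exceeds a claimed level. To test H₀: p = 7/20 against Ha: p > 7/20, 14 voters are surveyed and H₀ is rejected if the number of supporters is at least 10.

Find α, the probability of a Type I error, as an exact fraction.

1977660911219567/327680000000000000

α = P(reject H₀ | H₀ true) = P(X ≥ 10 | p = 7/20), with X ~ Binomial(14, 7/20).
Adding the binomial terms for j = 10 through 14 with p = 7/20 yields 1977660911219567/327680000000000000.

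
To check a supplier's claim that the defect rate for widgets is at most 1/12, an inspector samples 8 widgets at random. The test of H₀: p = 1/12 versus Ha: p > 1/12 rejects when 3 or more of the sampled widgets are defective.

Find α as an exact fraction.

Under H₀, Y ~ Binomial(8, 1/12); the Type I error rate is P(Y ≥ 3).
Computing the lower-tail complement: 1 − 139953319/143327232 = 3373913/143327232.

3373913/143327232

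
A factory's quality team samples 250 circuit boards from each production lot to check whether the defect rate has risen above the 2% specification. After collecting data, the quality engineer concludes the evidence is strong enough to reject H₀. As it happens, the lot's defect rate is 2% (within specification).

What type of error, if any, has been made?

The conventional null hypothesis here is that the lot's defect rate is 2% (within specification).
H₀ was rejected, but H₀ is actually true.
Rejecting a true null hypothesis is a Type I error (false positive).

Type I error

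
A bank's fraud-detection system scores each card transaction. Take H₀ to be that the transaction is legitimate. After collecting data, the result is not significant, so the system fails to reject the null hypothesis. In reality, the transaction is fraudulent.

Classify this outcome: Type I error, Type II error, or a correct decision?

H₀ was not rejected, but H₀ is actually false.
Failing to reject a false null hypothesis is a Type II error (false negative).

Type II error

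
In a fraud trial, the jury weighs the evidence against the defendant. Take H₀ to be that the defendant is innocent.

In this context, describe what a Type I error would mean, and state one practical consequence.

A Type I error would mean concluding that the defendant is guilty when in fact the defendant is innocent. Consequence: an innocent person is convicted and punished.

A Type I error is rejecting H₀ when H₀ is true.
Here that means convicting the defendant when actually the defendant is innocent.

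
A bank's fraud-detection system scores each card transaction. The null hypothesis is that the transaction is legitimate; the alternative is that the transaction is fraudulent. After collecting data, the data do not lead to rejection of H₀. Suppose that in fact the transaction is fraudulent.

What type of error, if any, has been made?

Type II error

H₀ was not rejected, but H₀ is actually false.
Failing to reject a false null hypothesis is a Type II error (false negative).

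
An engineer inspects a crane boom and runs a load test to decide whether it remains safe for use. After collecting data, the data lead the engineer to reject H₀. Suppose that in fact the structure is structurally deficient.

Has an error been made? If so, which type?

No error (correct decision).

The conventional null hypothesis here is that the structure meets the required load capacity (safe).
The test rejected a false H₀ — the decision matches the true state.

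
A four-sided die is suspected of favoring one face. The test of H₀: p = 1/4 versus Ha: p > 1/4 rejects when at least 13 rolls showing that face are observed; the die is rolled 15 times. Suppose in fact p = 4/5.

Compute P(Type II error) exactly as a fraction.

Under the alternative p = 4/5, X ~ Binomial(15, 4/5); β is the probability the test does not reject, P(X < 13).
Adding the binomial probabilities P(X=0)+…+P(X=12) at p = 4/5 gives 18370873741/30517578125.

18370873741/30517578125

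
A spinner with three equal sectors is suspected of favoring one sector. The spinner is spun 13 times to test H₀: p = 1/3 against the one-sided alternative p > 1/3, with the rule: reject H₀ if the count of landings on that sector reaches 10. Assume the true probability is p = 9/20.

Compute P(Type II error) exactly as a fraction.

A Type II error is failing to reject when Ha holds: with p = 9/20, β = P(K ≤ 9).
Adding the binomial probabilities P(K=0)+…+P(K=9) at p = 9/20 gives 501584974994213/512000000000000.

501584974994213/512000000000000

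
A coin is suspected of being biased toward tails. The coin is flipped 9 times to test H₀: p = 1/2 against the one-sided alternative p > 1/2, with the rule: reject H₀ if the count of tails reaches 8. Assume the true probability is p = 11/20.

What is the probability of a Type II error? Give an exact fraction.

123069745737/128000000000

A Type II error is failing to reject when Ha holds: with p = 11/20, β = P(S ≤ 7).
Equivalently, β = 1 − P(S ≥ 8) = 123069745737/128000000000.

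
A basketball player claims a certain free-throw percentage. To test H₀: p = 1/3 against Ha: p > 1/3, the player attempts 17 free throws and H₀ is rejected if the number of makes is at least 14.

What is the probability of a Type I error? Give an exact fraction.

6019/129140163

α = P(reject H₀ | H₀ true) = P(K ≥ 14 | p = 1/3), with K ~ Binomial(17, 1/3).
P(K ≥ 14) = Σ_{j=14}^{17} C(17,j)·(1/3)^j·(2/3)^{17-j} = 6019/129140163.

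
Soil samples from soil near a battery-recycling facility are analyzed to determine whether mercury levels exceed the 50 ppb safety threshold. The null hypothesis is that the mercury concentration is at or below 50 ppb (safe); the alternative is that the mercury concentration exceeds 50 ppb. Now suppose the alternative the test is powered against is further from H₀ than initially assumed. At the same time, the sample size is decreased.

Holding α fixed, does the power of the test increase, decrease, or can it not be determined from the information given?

Cannot be determined from the information given.

The first change alone would make β decrease; the second alone would make β increase. Which effect dominates depends on the magnitudes, which are not given.
Since power = 1 − β, the effect on power is likewise indeterminate.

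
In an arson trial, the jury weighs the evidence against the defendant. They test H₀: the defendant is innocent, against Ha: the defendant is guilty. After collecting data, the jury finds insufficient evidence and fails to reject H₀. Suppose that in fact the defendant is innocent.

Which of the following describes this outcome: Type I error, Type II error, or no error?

No error — this is a correct decision.

The test retained a true H₀ — the decision matches the true state.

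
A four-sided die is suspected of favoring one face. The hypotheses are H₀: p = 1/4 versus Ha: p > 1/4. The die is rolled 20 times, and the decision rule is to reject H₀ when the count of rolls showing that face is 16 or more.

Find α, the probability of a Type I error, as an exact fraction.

106249/274877906944

Under H₀, S ~ Binomial(20, 1/4), and α = P(S ≥ 16).
P(S ≥ 16) = Σ_{j=16}^{20} C(20,j)·(1/4)^j·(3/4)^{20-j} = 106249/274877906944.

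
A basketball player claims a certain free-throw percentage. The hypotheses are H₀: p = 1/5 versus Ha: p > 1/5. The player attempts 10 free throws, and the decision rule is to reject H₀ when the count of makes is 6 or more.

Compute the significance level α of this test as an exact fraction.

62201/9765625

α = P(reject H₀ | H₀ true) = P(X ≥ 6 | p = 1/5), with X ~ Binomial(10, 1/5).
P(X ≥ 6) = Σ_{j=6}^{10} C(10,j)·(1/5)^j·(4/5)^{10-j} = 62201/9765625.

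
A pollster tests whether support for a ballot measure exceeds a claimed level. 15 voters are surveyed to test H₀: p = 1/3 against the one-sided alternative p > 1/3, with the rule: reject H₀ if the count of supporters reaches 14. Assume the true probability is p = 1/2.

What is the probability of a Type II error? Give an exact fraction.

2047/2048

Under the alternative p = 1/2, S ~ Binomial(15, 1/2); β is the probability the test does not reject, P(S < 14).
Adding the binomial probabilities P(S=0)+…+P(S=13) at p = 1/2 gives 2047/2048.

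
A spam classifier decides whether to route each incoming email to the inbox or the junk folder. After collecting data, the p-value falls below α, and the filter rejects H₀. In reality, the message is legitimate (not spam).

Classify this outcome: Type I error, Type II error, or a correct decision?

Type I error

The conventional null hypothesis here is that the message is legitimate (not spam).
H₀ was rejected, but H₀ is actually true.
Rejecting a true null hypothesis is a Type I error (false positive).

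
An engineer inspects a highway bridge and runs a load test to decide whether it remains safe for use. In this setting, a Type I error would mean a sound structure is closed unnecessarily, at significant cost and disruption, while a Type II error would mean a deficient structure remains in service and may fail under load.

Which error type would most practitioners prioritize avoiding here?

Type II error

The Type II consequence (a deficient structure remains in service and may fail under load) is more severe than the Type I consequence (a sound structure is closed unnecessarily, at significant cost and disruption).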